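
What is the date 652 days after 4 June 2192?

+365 (one year) → Jun 4, 2193 (287 left).
Jun has 30 days: +27 → Jul 1, 2193 (260 left).
Jul has 31 days: +31 → Aug 1, 2193 (229 left).
Aug has 31 days: +31 → Sep 1, 2193 (198 left).
Sep has 30 days: +30 → Oct 1, 2193 (168 left).
Oct has 31 days: +31 → Nov 1, 2193 (137 left).
Nov has 30 days: +30 → Dec 1, 2193 (107 left).
Dec has 31 days: +31 → Jan 1, 2194 (76 left).
Jan has 31 days: +31 → Feb 1, 2194 (45 left).
Feb has 28 days: +28 → Mar 1, 2194 (17 left).
+17 → Mar 18, 2194.

March 18, 2194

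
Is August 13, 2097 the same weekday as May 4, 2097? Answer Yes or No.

From May 4, 2097 to Aug 13, 2097 is 101 days.
101 mod 7 = 3, so they are different weekdays.
(May 4, 2097 is a Saturday; Aug 13, 2097 is a Tuesday.)

No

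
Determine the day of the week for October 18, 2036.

January 1, 2036 is a Tuesday.
Jan 1, 2036 → Feb 1, 2036: 31 days (January has 31).
Feb 1, 2036 → Mar 1, 2036: 29 days (February has 29).
Mar 1, 2036 → Apr 1, 2036: 31 days (March has 31).
Apr 1, 2036 → May 1, 2036: 30 days (April has 30).
May 1, 2036 → Jun 1, 2036: 31 days (May has 31).
Jun 1, 2036 → Jul 1, 2036: 30 days (June has 30).
Jul 1, 2036 → Aug 1, 2036: 31 days (July has 31).
Aug 1, 2036 → Sep 1, 2036: 31 days (August has 31).
Sep 1, 2036 → Oct 1, 2036: 30 days (September has 30).
Oct 1, 2036 → Oct 18, 2036: 17 days.
Total: 291 days.
291 mod 7 = 4, so Tuesday + 4 = Saturday.

Saturday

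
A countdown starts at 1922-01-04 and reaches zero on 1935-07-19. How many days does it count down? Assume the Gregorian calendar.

Jan 4, 1922 → Jan 4, 1923: 365 days.
Jan 4, 1923 → Jan 4, 1924: 365 days.
Jan 4, 1924 → Jan 4, 1925: 366 days (Feb 29, 1924 is in that span).
Jan 4, 1925 → Jan 4, 1926: 365 days.
Jan 4, 1926 → Jan 4, 1927: 365 days.
Jan 4, 1927 → Jan 4, 1928: 365 days.
Jan 4, 1928 → Jan 4, 1929: 366 days (Feb 29, 1928 is in that span).
Jan 4, 1929 → Jan 4, 1930: 365 days.
Jan 4, 1930 → Jan 4, 1931: 365 days.
Jan 4, 1931 → Jan 4, 1932: 365 days.
Jan 4, 1932 → Jan 4, 1933: 366 days (Feb 29, 1932 is in that span).
Jan 4, 1933 → Jan 4, 1934: 365 days.
Jan 4, 1934 → Jan 4, 1935: 365 days.
Jan 4, 1935 → Feb 4, 1935: 31 days (January has 31).
Feb 4, 1935 → Mar 4, 1935: 28 days (February has 28).
Mar 4, 1935 → Apr 4, 1935: 31 days (March has 31).
Apr 4, 1935 → May 4, 1935: 30 days (April has 30).
May 4, 1935 → Jun 4, 1935: 31 days (May has 31).
Jun 4, 1935 → Jul 4, 1935: 30 days (June has 30).
Jul 4, 1935 → Jul 19, 1935: 15 days.
Total: 4944 days.

4944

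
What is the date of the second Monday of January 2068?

January 9, 2068

January 1, 2068 is a Sunday.
The first Monday is therefore January 2 (1 days later).
The second Monday is 2 + 1×7 = January 9.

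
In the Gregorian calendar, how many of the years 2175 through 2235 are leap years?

14

Multiples of 4 in [2175,2235]: 15.
Of those, multiples of 100: 1 (not leap unless ÷400).
Multiples of 400: 0.
Leap years = 15 − 1 + 0 = 14.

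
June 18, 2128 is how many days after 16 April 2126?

794

Apr 16, 2126 → Apr 16, 2127: 365 days.
Apr 16, 2127 → Apr 16, 2128: 366 days (Feb 29, 2128 is in that span).
Apr 16, 2128 → May 16, 2128: 30 days (April has 30).
May 16, 2128 → Jun 16, 2128: 31 days (May has 31).
Jun 16, 2128 → Jun 18, 2128: 2 days.
Total: 794 days.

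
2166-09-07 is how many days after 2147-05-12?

May 12, 2147 → May 12, 2148: 366 days (Feb 29, 2148 is in that span).
May 12, 2148 → May 12, 2149: 365 days.
May 12, 2149 → May 12, 2150: 365 days.
May 12, 2150 → May 12, 2151: 365 days.
May 12, 2151 → May 12, 2152: 366 days (Feb 29, 2152 is in that span).
May 12, 2152 → May 12, 2153: 365 days.
May 12, 2153 → May 12, 2154: 365 days.
May 12, 2154 → May 12, 2155: 365 days.
May 12, 2155 → May 12, 2156: 366 days (Feb 29, 2156 is in that span).
May 12, 2156 → May 12, 2157: 365 days.
May 12, 2157 → May 12, 2158: 365 days.
May 12, 2158 → May 12, 2159: 365 days.
May 12, 2159 → May 12, 2160: 366 days (Feb 29, 2160 is in that span).
May 12, 2160 → May 12, 2161: 365 days.
May 12, 2161 → May 12, 2162: 365 days.
May 12, 2162 → May 12, 2163: 365 days.
May 12, 2163 → May 12, 2164: 366 days (Feb 29, 2164 is in that span).
May 12, 2164 → May 12, 2165: 365 days.
May 12, 2165 → May 12, 2166: 365 days.
May 12, 2166 → Jun 12, 2166: 31 days (May has 31).
Jun 12, 2166 → Jul 12, 2166: 30 days (June has 30).
Jul 12, 2166 → Aug 12, 2166: 31 days (July has 31).
Aug 12, 2166 → Sep 7, 2166: 26 days.
Total: 7058 days.

7058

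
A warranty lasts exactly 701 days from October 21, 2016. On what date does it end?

September 22, 2018

+365 (one year) → Oct 21, 2017 (336 left).
Oct has 31 days: +11 → Nov 1, 2017 (325 left).
Nov has 30 days: +30 → Dec 1, 2017 (295 left).
Dec has 31 days: +31 → Jan 1, 2018 (264 left).
Jan has 31 days: +31 → Feb 1, 2018 (233 left).
Feb has 28 days: +28 → Mar 1, 2018 (205 left).
Mar has 31 days: +31 → Apr 1, 2018 (174 left).
Apr has 30 days: +30 → May 1, 2018 (144 left).
May has 31 days: +31 → Jun 1, 2018 (113 left).
Jun has 30 days: +30 → Jul 1, 2018 (83 left).
Jul has 31 days: +31 → Aug 1, 2018 (52 left).
Aug has 31 days: +31 → Sep 1, 2018 (21 left).
+21 → Sep 22, 2018.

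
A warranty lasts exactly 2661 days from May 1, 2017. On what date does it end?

August 13, 2024

+365 (one year) → May 1, 2018 (2296 left).
+365 (one year) → May 1, 2019 (1931 left).
+366 (one year; includes Feb 29, 2020) → May 1, 2020 (1565 left).
+365 (one year) → May 1, 2021 (1200 left).
+365 (one year) → May 1, 2022 (835 left).
+365 (one year) → May 1, 2023 (470 left).
+366 (one year; includes Feb 29, 2024) → May 1, 2024 (104 left).
May has 31 days: +31 → Jun 1, 2024 (73 left).
Jun has 30 days: +30 → Jul 1, 2024 (43 left).
Jul has 31 days: +31 → Aug 1, 2024 (12 left).
+12 → Aug 13, 2024.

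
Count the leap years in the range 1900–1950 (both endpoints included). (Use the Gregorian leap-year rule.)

12

Multiples of 4 in [1900,1950]: 13.
Of those, multiples of 100: 1 (not leap unless ÷400).
Multiples of 400: 0.
Leap years = 13 − 1 + 0 = 12.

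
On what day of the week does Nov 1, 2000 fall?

January 1, 2000 is a Saturday.
Jan 1, 2000 → Feb 1, 2000: 31 days (January has 31).
Feb 1, 2000 → Mar 1, 2000: 29 days (February has 29).
Mar 1, 2000 → Apr 1, 2000: 31 days (March has 31).
Apr 1, 2000 → May 1, 2000: 30 days (April has 30).
May 1, 2000 → Jun 1, 2000: 31 days (May has 31).
Jun 1, 2000 → Jul 1, 2000: 30 days (June has 30).
Jul 1, 2000 → Aug 1, 2000: 31 days (July has 31).
Aug 1, 2000 → Sep 1, 2000: 31 days (August has 31).
Sep 1, 2000 → Oct 1, 2000: 30 days (September has 30).
Oct 1, 2000 → Nov 1, 2000: 31 days.
Total: 305 days.
305 mod 7 = 4, so Saturday + 4 = Wednesday.

Wednesday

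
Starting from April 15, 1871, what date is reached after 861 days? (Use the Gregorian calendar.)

August 23, 1873

+366 (one year; includes Feb 29, 1872) → Apr 15, 1872 (495 left).
+365 (one year) → Apr 15, 1873 (130 left).
Apr has 30 days: +16 → May 1, 1873 (114 left).
May has 31 days: +31 → Jun 1, 1873 (83 left).
Jun has 30 days: +30 → Jul 1, 1873 (53 left).
Jul has 31 days: +31 → Aug 1, 1873 (22 left).
+22 → Aug 23, 1873.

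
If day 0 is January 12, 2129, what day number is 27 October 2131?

1018

Jan 12, 2129 → Jan 12, 2130: 365 days.
Jan 12, 2130 → Jan 12, 2131: 365 days.
Jan 12, 2131 → Feb 12, 2131: 31 days (January has 31).
Feb 12, 2131 → Mar 12, 2131: 28 days (February has 28).
Mar 12, 2131 → Apr 12, 2131: 31 days (March has 31).
Apr 12, 2131 → May 12, 2131: 30 days (April has 30).
May 12, 2131 → Jun 12, 2131: 31 days (May has 31).
Jun 12, 2131 → Jul 12, 2131: 30 days (June has 30).
Jul 12, 2131 → Aug 12, 2131: 31 days (July has 31).
Aug 12, 2131 → Sep 12, 2131: 31 days (August has 31).
Sep 12, 2131 → Oct 12, 2131: 30 days (September has 30).
Oct 12, 2131 → Oct 27, 2131: 15 days.
Total: 1018 days.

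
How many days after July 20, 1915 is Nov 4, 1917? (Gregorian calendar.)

Jul 20, 1915 → Jul 20, 1916: 366 days (Feb 29, 1916 is in that span).
Jul 20, 1916 → Jul 20, 1917: 365 days.
Jul 20, 1917 → Aug 20, 1917: 31 days (July has 31).
Aug 20, 1917 → Sep 20, 1917: 31 days (August has 31).
Sep 20, 1917 → Oct 20, 1917: 30 days (September has 30).
Oct 20, 1917 → Nov 4, 1917: 15 days.
Total: 838 days.

838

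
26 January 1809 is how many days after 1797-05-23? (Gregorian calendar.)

May 23, 1797 → May 23, 1798: 365 days.
May 23, 1798 → May 23, 1799: 365 days.
May 23, 1799 → May 23, 1800: 365 days.
May 23, 1800 → May 23, 1801: 365 days.
May 23, 1801 → May 23, 1802: 365 days.
May 23, 1802 → May 23, 1803: 365 days.
May 23, 1803 → May 23, 1804: 366 days (Feb 29, 1804 is in that span).
May 23, 1804 → May 23, 1805: 365 days.
May 23, 1805 → May 23, 1806: 365 days.
May 23, 1806 → May 23, 1807: 365 days.
May 23, 1807 → May 23, 1808: 366 days (Feb 29, 1808 is in that span).
May 23, 1808 → Jun 23, 1808: 31 days (May has 31).
Jun 23, 1808 → Jul 23, 1808: 30 days (June has 30).
Jul 23, 1808 → Aug 23, 1808: 31 days (July has 31).
Aug 23, 1808 → Sep 23, 1808: 31 days (August has 31).
Sep 23, 1808 → Oct 23, 1808: 30 days (September has 30).
Oct 23, 1808 → Nov 23, 1808: 31 days (October has 31).
Nov 23, 1808 → Dec 23, 1808: 30 days (November has 30).
Dec 23, 1808 → Jan 23, 1809: 31 days (December has 31).
Jan 23, 1809 → Jan 26, 1809: 3 days.
Total: 4265 days.

4265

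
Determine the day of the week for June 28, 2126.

Doomsday rule: the anchor day for the 2100s is Sunday. For year 26: 26÷12 = 2 r 2, and 2÷4 = 0, so 2+2+0 = 4.
Sunday + 4 ≡ Thursday — that's 2126's doomsday.
In June the doomsday date is Jun 6.
Jun 28 is 22 days after Jun 6; 22 mod 7 = 1, so Thursday + 1 = Friday.

Friday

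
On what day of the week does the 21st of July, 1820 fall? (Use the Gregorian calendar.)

Friday

Doomsday rule: the anchor day for the 1800s is Friday. For year 20: 20÷12 = 1 r 8, and 8÷4 = 2, so 1+8+2 = 11.
Friday + 11 ≡ Tuesday — that's 1820's doomsday.
In July the doomsday date is Jul 11.
Jul 21 is 10 days after Jul 11; 10 mod 7 = 3, so Tuesday + 3 = Friday.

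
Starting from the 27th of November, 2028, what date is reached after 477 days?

+365 (one year) → Nov 27, 2029 (112 left).
Nov has 30 days: +4 → Dec 1, 2029 (108 left).
Dec has 31 days: +31 → Jan 1, 2030 (77 left).
Jan has 31 days: +31 → Feb 1, 2030 (46 left).
Feb has 28 days: +28 → Mar 1, 2030 (18 left).
+18 → Mar 19, 2030.

March 19, 2030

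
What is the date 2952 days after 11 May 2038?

+365 (one year) → May 11, 2039 (2587 left).
+366 (one year; includes Feb 29, 2040) → May 11, 2040 (2221 left).
+365 (one year) → May 11, 2041 (1856 left).
+365 (one year) → May 11, 2042 (1491 left).
+365 (one year) → May 11, 2043 (1126 left).
+366 (one year; includes Feb 29, 2044) → May 11, 2044 (760 left).
+365 (one year) → May 11, 2045 (395 left).
May has 31 days: +21 → Jun 1, 2045 (374 left).
Jun has 30 days: +30 → Jul 1, 2045 (344 left).
Jul has 31 days: +31 → Aug 1, 2045 (313 left).
Aug has 31 days: +31 → Sep 1, 2045 (282 left).
Sep has 30 days: +30 → Oct 1, 2045 (252 left).
Oct has 31 days: +31 → Nov 1, 2045 (221 left).
Nov has 30 days: +30 → Dec 1, 2045 (191 left).
Dec has 31 days: +31 → Jan 1, 2046 (160 left).
Jan has 31 days: +31 → Feb 1, 2046 (129 left).
Feb has 28 days: +28 → Mar 1, 2046 (101 left).
Mar has 31 days: +31 → Apr 1, 2046 (70 left).
Apr has 30 days: +30 → May 1, 2046 (40 left).
May has 31 days: +31 → Jun 1, 2046 (9 left).
+9 → Jun 10, 2046.

June 10, 2046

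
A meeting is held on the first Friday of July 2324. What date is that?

July 4, 2324

July 1, 2324 is a Tuesday.
The first Friday is therefore July 4 (3 days later).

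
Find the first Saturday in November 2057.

November 1, 2057 is a Thursday.
The first Saturday is therefore November 3 (2 days later).

November 3, 2057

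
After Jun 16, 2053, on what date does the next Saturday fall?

Jun 16, 2053 is a Monday.
From Monday to the next Saturday is 5 days.
Jun 16, 2053 + 5 = Jun 21, 2053.

June 21, 2053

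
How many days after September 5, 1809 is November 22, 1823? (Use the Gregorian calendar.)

5191

Sep 5, 1809 → Sep 5, 1810: 365 days.
Sep 5, 1810 → Sep 5, 1811: 365 days.
Sep 5, 1811 → Sep 5, 1812: 366 days (Feb 29, 1812 is in that span).
Sep 5, 1812 → Sep 5, 1813: 365 days.
Sep 5, 1813 → Sep 5, 1814: 365 days.
Sep 5, 1814 → Sep 5, 1815: 365 days.
Sep 5, 1815 → Sep 5, 1816: 366 days (Feb 29, 1816 is in that span).
Sep 5, 1816 → Sep 5, 1817: 365 days.
Sep 5, 1817 → Sep 5, 1818: 365 days.
Sep 5, 1818 → Sep 5, 1819: 365 days.
Sep 5, 1819 → Sep 5, 1820: 366 days (Feb 29, 1820 is in that span).
Sep 5, 1820 → Sep 5, 1821: 365 days.
Sep 5, 1821 → Sep 5, 1822: 365 days.
Sep 5, 1822 → Sep 5, 1823: 365 days.
Sep 5, 1823 → Oct 5, 1823: 30 days (September has 30).
Oct 5, 1823 → Nov 5, 1823: 31 days (October has 31).
Nov 5, 1823 → Nov 22, 1823: 17 days.
Total: 5191 days.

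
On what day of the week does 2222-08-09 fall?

Friday

Doomsday rule: the anchor day for the 2200s is Friday. For year 22: 22÷12 = 1 r 10, and 10÷4 = 2, so 1+10+2 = 13.
Friday + 13 ≡ Thursday — that's 2222's doomsday.
In August the doomsday date is Aug 8.
Aug 9 is 1 day after Aug 8; 1 mod 7 = 1, so Thursday + 1 = Friday.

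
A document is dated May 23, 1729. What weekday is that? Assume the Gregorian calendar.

Monday

Doomsday rule: the anchor day for the 1700s is Sunday. For year 29: 29÷12 = 2 r 5, and 5÷4 = 1, so 2+5+1 = 8.
Sunday + 8 ≡ Monday — that's 1729's doomsday.
In May the doomsday date is May 9.
May 23 is 14 days after May 9; 14 mod 7 = 0, so Monday + 0 = Monday.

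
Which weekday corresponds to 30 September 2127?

Doomsday rule: the anchor day for the 2100s is Sunday. For year 27: 27÷12 = 2 r 3, and 3÷4 = 0, so 2+3+0 = 5.
Sunday + 5 ≡ Friday — that's 2127's doomsday.
In September the doomsday date is Sep 5.
Sep 30 is 25 days after Sep 5; 25 mod 7 = 4, so Friday + 4 = Tuesday.

Tuesday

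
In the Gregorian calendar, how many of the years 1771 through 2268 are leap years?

121

Multiples of 4 in [1771,2268]: 125.
Of those, multiples of 100: 5 (not leap unless ÷400).
Multiples of 400: 1.
Leap years = 125 − 5 + 1 = 121.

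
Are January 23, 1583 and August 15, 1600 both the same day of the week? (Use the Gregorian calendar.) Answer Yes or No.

No

From Jan 23, 1583 to Aug 15, 1600 is 6414 days.
6414 mod 7 = 2, so they are different weekdays.
(Jan 23, 1583 is a Sunday; Aug 15, 1600 is a Tuesday.)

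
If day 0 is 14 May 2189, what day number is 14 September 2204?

5601

May 14, 2189 → May 14, 2190: 365 days.
May 14, 2190 → May 14, 2191: 365 days.
May 14, 2191 → May 14, 2192: 366 days (Feb 29, 2192 is in that span).
May 14, 2192 → May 14, 2193: 365 days.
May 14, 2193 → May 14, 2194: 365 days.
May 14, 2194 → May 14, 2195: 365 days.
May 14, 2195 → May 14, 2196: 366 days (Feb 29, 2196 is in that span).
May 14, 2196 → May 14, 2197: 365 days.
May 14, 2197 → May 14, 2198: 365 days.
May 14, 2198 → May 14, 2199: 365 days.
May 14, 2199 → May 14, 2200: 365 days.
May 14, 2200 → May 14, 2201: 365 days.
May 14, 2201 → May 14, 2202: 365 days.
May 14, 2202 → May 14, 2203: 365 days.
May 14, 2203 → May 14, 2204: 366 days (Feb 29, 2204 is in that span).
May 14, 2204 → Jun 14, 2204: 31 days (May has 31).
Jun 14, 2204 → Jul 14, 2204: 30 days (June has 30).
Jul 14, 2204 → Aug 14, 2204: 31 days (July has 31).
Aug 14, 2204 → Sep 14, 2204: 31 days.
Total: 5601 days.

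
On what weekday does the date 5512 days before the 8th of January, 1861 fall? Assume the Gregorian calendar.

Jan 8, 1861 is a Tuesday.
5512 mod 7 = 3, so 5512 days before a Tuesday is Tuesday − 3 = Saturday.

Saturday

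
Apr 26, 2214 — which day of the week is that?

Doomsday rule: the anchor day for the 2200s is Friday. For year 14: 14÷12 = 1 r 2, and 2÷4 = 0, so 1+2+0 = 3.
Friday + 3 ≡ Monday — that's 2214's doomsday.
In April the doomsday date is Apr 4.
Apr 26 is 22 days after Apr 4; 22 mod 7 = 1, so Monday + 1 = Tuesday.

Tuesday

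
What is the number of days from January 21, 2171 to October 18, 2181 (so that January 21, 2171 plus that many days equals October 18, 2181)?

Jan 21, 2171 → Jan 21, 2172: 365 days.
Jan 21, 2172 → Jan 21, 2173: 366 days (Feb 29, 2172 is in that span).
Jan 21, 2173 → Jan 21, 2174: 365 days.
Jan 21, 2174 → Jan 21, 2175: 365 days.
Jan 21, 2175 → Jan 21, 2176: 365 days.
Jan 21, 2176 → Jan 21, 2177: 366 days (Feb 29, 2176 is in that span).
Jan 21, 2177 → Jan 21, 2178: 365 days.
Jan 21, 2178 → Jan 21, 2179: 365 days.
Jan 21, 2179 → Jan 21, 2180: 365 days.
Jan 21, 2180 → Jan 21, 2181: 366 days (Feb 29, 2180 is in that span).
Jan 21, 2181 → Feb 21, 2181: 31 days (January has 31).
Feb 21, 2181 → Mar 21, 2181: 28 days (February has 28).
Mar 21, 2181 → Apr 21, 2181: 31 days (March has 31).
Apr 21, 2181 → May 21, 2181: 30 days (April has 30).
May 21, 2181 → Jun 21, 2181: 31 days (May has 31).
Jun 21, 2181 → Jul 21, 2181: 30 days (June has 30).
Jul 21, 2181 → Aug 21, 2181: 31 days (July has 31).
Aug 21, 2181 → Sep 21, 2181: 31 days (August has 31).
Sep 21, 2181 → Oct 18, 2181: 27 days.
Total: 3923 days.

3923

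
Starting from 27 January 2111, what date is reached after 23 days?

Jan has 31 days: +5 → Feb 1, 2111 (18 left).
+18 → Feb 19, 2111.

February 19, 2111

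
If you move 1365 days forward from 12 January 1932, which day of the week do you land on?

Jan 12, 1932 is a Tuesday.
1365 mod 7 = 0, so 1365 days after a Tuesday is Tuesday + 0 = Tuesday.

Tuesday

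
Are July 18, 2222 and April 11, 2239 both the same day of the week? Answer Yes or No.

From Jul 18, 2222 to Apr 11, 2239 is 6111 days.
6111 mod 7 = 0, so they are the same weekday.
(Jul 18, 2222 is a Thursday; Apr 11, 2239 is a Thursday.)

Yes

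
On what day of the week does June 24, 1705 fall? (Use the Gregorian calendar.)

Doomsday rule: the anchor day for the 1700s is Sunday. For year 05: 5÷12 = 0 r 5, and 5÷4 = 1, so 0+5+1 = 6.
Sunday + 6 ≡ Saturday — that's 1705's doomsday.
In June the doomsday date is Jun 6.
Jun 24 is 18 days after Jun 6; 18 mod 7 = 4, so Saturday + 4 = Wednesday.

Wednesday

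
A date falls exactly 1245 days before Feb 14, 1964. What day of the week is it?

Saturday

First find the weekday of Feb 14, 1964. Doomsday rule: the anchor day for the 1900s is Wednesday. For year 64: 64÷12 = 5 r 4, and 4÷4 = 1, so 5+4+1 = 10.
Wednesday + 10 ≡ Saturday — that's 1964's doomsday.
In February the doomsday date is Feb 29 (1964 is a leap year (divisible by 4)).
Feb 14 is 15 days before Feb 29; 15 mod 7 = 1, so Saturday − 1 = Friday.
1245 mod 7 = 6, so 1245 days before a Friday is Friday − 6 = Saturday.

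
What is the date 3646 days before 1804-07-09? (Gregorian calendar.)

−366 (one year; includes Feb 29, 1804) → Jul 9, 1803 (3280 left).
−365 (one year) → Jul 9, 1802 (2915 left).
−365 (one year) → Jul 9, 1801 (2550 left).
−365 (one year) → Jul 9, 1800 (2185 left).
−365 (one year) → Jul 9, 1799 (1820 left).
−365 (one year) → Jul 9, 1798 (1455 left).
−365 (one year) → Jul 9, 1797 (1090 left).
−365 (one year) → Jul 9, 1796 (725 left).
−366 (one year; includes Feb 29, 1796) → Jul 9, 1795 (359 left).
−9 → Jun 30, 1795 (end of Jun, 30 days; 350 left).
−30 → May 31, 1795 (end of May, 31 days; 320 left).
−31 → Apr 30, 1795 (end of Apr, 30 days; 289 left).
−30 → Mar 31, 1795 (end of Mar, 31 days; 259 left).
−31 → Feb 28, 1795 (end of Feb, 28 days; 228 left).
−28 → Jan 31, 1795 (end of Jan, 31 days; 200 left).
−31 → Dec 31, 1794 (end of Dec, 31 days; 169 left).
−31 → Nov 30, 1794 (end of Nov, 30 days; 138 left).
−30 → Oct 31, 1794 (end of Oct, 31 days; 108 left).
−31 → Sep 30, 1794 (end of Sep, 30 days; 77 left).
−30 → Aug 31, 1794 (end of Aug, 31 days; 47 left).
−31 → Jul 31, 1794 (end of Jul, 31 days; 16 left).
−16 → Jul 15, 1794.

July 15, 1794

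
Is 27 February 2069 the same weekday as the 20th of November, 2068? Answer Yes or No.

From Nov 20, 2068 to Feb 27, 2069 is 99 days.
99 mod 7 = 1, so they are different weekdays.
(Nov 20, 2068 is a Tuesday; Feb 27, 2069 is a Wednesday.)

No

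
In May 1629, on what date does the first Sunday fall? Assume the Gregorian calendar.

May 6, 1629

May 1, 1629 is a Tuesday.
The first Sunday is therefore May 6 (5 days later).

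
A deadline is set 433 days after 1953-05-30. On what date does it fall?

August 6, 1954

+365 (one year) → May 30, 1954 (68 left).
May has 31 days: +2 → Jun 1, 1954 (66 left).
Jun has 30 days: +30 → Jul 1, 1954 (36 left).
Jul has 31 days: +31 → Aug 1, 1954 (5 left).
+5 → Aug 6, 1954.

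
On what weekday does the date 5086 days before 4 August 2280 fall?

Aug 4, 2280 is a Wednesday.
5086 mod 7 = 4, so 5086 days before a Wednesday is Wednesday − 4 = Saturday.

Saturday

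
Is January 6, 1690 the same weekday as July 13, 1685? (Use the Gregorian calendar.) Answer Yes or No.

From Jul 13, 1685 to Jan 6, 1690 is 1638 days.
1638 mod 7 = 0, so they are the same weekday.
(Jul 13, 1685 is a Friday; Jan 6, 1690 is a Friday.)

Yes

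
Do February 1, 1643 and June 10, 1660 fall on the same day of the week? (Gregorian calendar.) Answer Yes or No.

No

From Feb 1, 1643 to Jun 10, 1660 is 6339 days.
6339 mod 7 = 4, so they are different weekdays.
(Feb 1, 1643 is a Sunday; Jun 10, 1660 is a Thursday.)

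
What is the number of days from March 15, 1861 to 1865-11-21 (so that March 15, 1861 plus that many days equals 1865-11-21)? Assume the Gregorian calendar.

1712

Mar 15, 1861 → Mar 15, 1862: 365 days.
Mar 15, 1862 → Mar 15, 1863: 365 days.
Mar 15, 1863 → Mar 15, 1864: 366 days (Feb 29, 1864 is in that span).
Mar 15, 1864 → Mar 15, 1865: 365 days.
Mar 15, 1865 → Apr 15, 1865: 31 days (March has 31).
Apr 15, 1865 → May 15, 1865: 30 days (April has 30).
May 15, 1865 → Jun 15, 1865: 31 days (May has 31).
Jun 15, 1865 → Jul 15, 1865: 30 days (June has 30).
Jul 15, 1865 → Aug 15, 1865: 31 days (July has 31).
Aug 15, 1865 → Sep 15, 1865: 31 days (August has 31).
Sep 15, 1865 → Oct 15, 1865: 30 days (September has 30).
Oct 15, 1865 → Nov 15, 1865: 31 days (October has 31).
Nov 15, 1865 → Nov 21, 1865: 6 days.
Total: 1712 days.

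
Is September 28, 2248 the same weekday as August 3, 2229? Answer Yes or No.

From Aug 3, 2229 to Sep 28, 2248 is 6996 days.
6996 mod 7 = 3, so they are different weekdays.
(Aug 3, 2229 is a Monday; Sep 28, 2248 is a Thursday.)

No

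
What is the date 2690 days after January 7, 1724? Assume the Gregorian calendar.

May 20, 1731

+366 (one year; includes Feb 29, 1724) → Jan 7, 1725 (2324 left).
+365 (one year) → Jan 7, 1726 (1959 left).
+365 (one year) → Jan 7, 1727 (1594 left).
+365 (one year) → Jan 7, 1728 (1229 left).
+366 (one year; includes Feb 29, 1728) → Jan 7, 1729 (863 left).
+365 (one year) → Jan 7, 1730 (498 left).
+365 (one year) → Jan 7, 1731 (133 left).
Jan has 31 days: +25 → Feb 1, 1731 (108 left).
Feb has 28 days: +28 → Mar 1, 1731 (80 left).
Mar has 31 days: +31 → Apr 1, 1731 (49 left).
Apr has 30 days: +30 → May 1, 1731 (19 left).
+19 → May 20, 1731.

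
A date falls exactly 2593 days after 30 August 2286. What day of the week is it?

Aug 30, 2286 is a Monday.
2593 mod 7 = 3, so 2593 days after a Monday is Monday + 3 = Thursday.

Thursday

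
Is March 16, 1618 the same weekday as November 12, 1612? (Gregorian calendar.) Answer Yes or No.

No

From Nov 12, 1612 to Mar 16, 1618 is 1950 days.
1950 mod 7 = 4, so they are different weekdays.
(Nov 12, 1612 is a Monday; Mar 16, 1618 is a Friday.)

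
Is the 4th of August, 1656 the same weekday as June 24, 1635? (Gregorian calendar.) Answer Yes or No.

No

From Jun 24, 1635 to Aug 4, 1656 is 7712 days.
7712 mod 7 = 5, so they are different weekdays.
(Jun 24, 1635 is a Sunday; Aug 4, 1656 is a Friday.)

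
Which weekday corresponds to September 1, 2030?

Doomsday rule: the anchor day for the 2000s is Tuesday. For year 30: 30÷12 = 2 r 6, and 6÷4 = 1, so 2+6+1 = 9.
Tuesday + 9 ≡ Thursday — that's 2030's doomsday.
In September the doomsday date is Sep 5.
Sep 1 is 4 days before Sep 5; 4 mod 7 = 4, so Thursday − 4 = Sunday.

Sunday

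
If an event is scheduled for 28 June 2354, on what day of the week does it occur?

Monday

Doomsday rule: the anchor day for the 2300s is Wednesday. For year 54: 54÷12 = 4 r 6, and 6÷4 = 1, so 4+6+1 = 11.
Wednesday + 11 ≡ Sunday — that's 2354's doomsday.
In June the doomsday date is Jun 6.
Jun 28 is 22 days after Jun 6; 22 mod 7 = 1, so Sunday + 1 = Monday.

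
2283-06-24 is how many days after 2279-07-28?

Jul 28, 2279 → Jul 28, 2280: 366 days (Feb 29, 2280 is in that span).
Jul 28, 2280 → Jul 28, 2281: 365 days.
Jul 28, 2281 → Jul 28, 2282: 365 days.
Jul 28, 2282 → Aug 28, 2282: 31 days (July has 31).
Aug 28, 2282 → Sep 28, 2282: 31 days (August has 31).
Sep 28, 2282 → Oct 28, 2282: 30 days (September has 30).
Oct 28, 2282 → Nov 28, 2282: 31 days (October has 31).
Nov 28, 2282 → Dec 28, 2282: 30 days (November has 30).
Dec 28, 2282 → Jan 28, 2283: 31 days (December has 31).
Jan 28, 2283 → Feb 28, 2283: 31 days (January has 31).
Feb 28, 2283 → Mar 28, 2283: 28 days (February has 28).
Mar 28, 2283 → Apr 28, 2283: 31 days (March has 31).
Apr 28, 2283 → May 28, 2283: 30 days (April has 30).
May 28, 2283 → Jun 24, 2283: 27 days.
Total: 1427 days.

1427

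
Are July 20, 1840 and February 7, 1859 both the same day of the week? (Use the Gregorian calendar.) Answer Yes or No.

From Jul 20, 1840 to Feb 7, 1859 is 6776 days.
6776 mod 7 = 0, so they are the same weekday.
(Jul 20, 1840 is a Monday; Feb 7, 1859 is a Monday.)

Yes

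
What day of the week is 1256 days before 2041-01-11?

Tuesday

First find the weekday of Jan 11, 2041. Doomsday rule: the anchor day for the 2000s is Tuesday. For year 41: 41÷12 = 3 r 5, and 5÷4 = 1, so 3+5+1 = 9.
Tuesday + 9 ≡ Thursday — that's 2041's doomsday.
In January the doomsday date is Jan 3 (2041 is not a leap year).
Jan 11 is 8 days after Jan 3; 8 mod 7 = 1, so Thursday + 1 = Friday.
1256 mod 7 = 3, so 1256 days before a Friday is Friday − 3 = Tuesday.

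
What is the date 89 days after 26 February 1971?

May 26, 1971

Feb has 28 days: +3 → Mar 1, 1971 (86 left).
Mar has 31 days: +31 → Apr 1, 1971 (55 left).
Apr has 30 days: +30 → May 1, 1971 (25 left).
+25 → May 26, 1971.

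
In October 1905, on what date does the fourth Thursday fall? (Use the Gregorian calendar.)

October 1, 1905 is a Sunday.
The first Thursday is therefore October 5 (4 days later).
The fourth Thursday is 5 + 3×7 = October 26.

October 26, 1905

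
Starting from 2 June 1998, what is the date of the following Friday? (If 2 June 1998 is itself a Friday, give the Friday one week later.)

June 5, 1998

Jun 2, 1998 is a Tuesday.
From Tuesday to the next Friday is 3 days.
Jun 2, 1998 + 3 = Jun 5, 1998.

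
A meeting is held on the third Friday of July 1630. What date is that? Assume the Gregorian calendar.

July 19, 1630

July 1, 1630 is a Monday.
The first Friday is therefore July 5 (4 days later).
The third Friday is 5 + 2×7 = July 19.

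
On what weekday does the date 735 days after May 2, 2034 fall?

First find the weekday of May 2, 2034. Doomsday rule: the anchor day for the 2000s is Tuesday. For year 34: 34÷12 = 2 r 10, and 10÷4 = 2, so 2+10+2 = 14.
Tuesday + 14 ≡ Tuesday — that's 2034's doomsday.
In May the doomsday date is May 9.
May 2 is 7 days before May 9; 7 mod 7 = 0, so Tuesday − 0 = Tuesday.
735 mod 7 = 0, so 735 days after a Tuesday is Tuesday + 0 = Tuesday.

Tuesday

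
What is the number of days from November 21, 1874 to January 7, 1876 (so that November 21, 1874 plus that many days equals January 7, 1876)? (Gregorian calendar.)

Nov 21, 1874 → Nov 21, 1875: 365 days.
Nov 21, 1875 → Dec 21, 1875: 30 days (November has 30).
Dec 21, 1875 → Jan 7, 1876: 17 days.
Total: 412 days.

412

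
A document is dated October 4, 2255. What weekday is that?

Doomsday rule: the anchor day for the 2200s is Friday. For year 55: 55÷12 = 4 r 7, and 7÷4 = 1, so 4+7+1 = 12.
Friday + 12 ≡ Wednesday — that's 2255's doomsday.
In October the doomsday date is Oct 10.
Oct 4 is 6 days before Oct 10; 6 mod 7 = 6, so Wednesday − 6 = Thursday.

Thursday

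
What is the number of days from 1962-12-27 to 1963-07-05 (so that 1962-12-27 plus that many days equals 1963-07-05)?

Dec 27, 1962 → Jan 27, 1963: 31 days (December has 31).
Jan 27, 1963 → Feb 27, 1963: 31 days (January has 31).
Feb 27, 1963 → Mar 27, 1963: 28 days (February has 28).
Mar 27, 1963 → Apr 27, 1963: 31 days (March has 31).
Apr 27, 1963 → May 27, 1963: 30 days (April has 30).
May 27, 1963 → Jun 27, 1963: 31 days (May has 31).
Jun 27, 1963 → Jul 5, 1963: 8 days.
Total: 190 days.

190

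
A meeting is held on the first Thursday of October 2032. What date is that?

October 7, 2032

October 1, 2032 is a Friday.
The first Thursday is therefore October 7 (6 days later).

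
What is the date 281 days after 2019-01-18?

October 26, 2019

Jan has 31 days: +14 → Feb 1, 2019 (267 left).
Feb has 28 days: +28 → Mar 1, 2019 (239 left).
Mar has 31 days: +31 → Apr 1, 2019 (208 left).
Apr has 30 days: +30 → May 1, 2019 (178 left).
May has 31 days: +31 → Jun 1, 2019 (147 left).
Jun has 30 days: +30 → Jul 1, 2019 (117 left).
Jul has 31 days: +31 → Aug 1, 2019 (86 left).
Aug has 31 days: +31 → Sep 1, 2019 (55 left).
Sep has 30 days: +30 → Oct 1, 2019 (25 left).
+25 → Oct 26, 2019.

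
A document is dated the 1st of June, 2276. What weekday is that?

Thursday

Doomsday rule: the anchor day for the 2200s is Friday. For year 76: 76÷12 = 6 r 4, and 4÷4 = 1, so 6+4+1 = 11.
Friday + 11 ≡ Tuesday — that's 2276's doomsday.
In June the doomsday date is Jun 6.
Jun 1 is 5 days before Jun 6; 5 mod 7 = 5, so Tuesday − 5 = Thursday.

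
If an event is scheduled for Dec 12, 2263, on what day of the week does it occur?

Saturday

Doomsday rule: the anchor day for the 2200s is Friday. For year 63: 63÷12 = 5 r 3, and 3÷4 = 0, so 5+3+0 = 8.
Friday + 8 ≡ Saturday — that's 2263's doomsday.
In December the doomsday date is Dec 12.
Dec 12 is the doomsday itself: Saturday.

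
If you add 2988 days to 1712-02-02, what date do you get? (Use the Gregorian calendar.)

April 8, 1720

+366 (one year; includes Feb 29, 1712) → Feb 2, 1713 (2622 left).
+365 (one year) → Feb 2, 1714 (2257 left).
+365 (one year) → Feb 2, 1715 (1892 left).
+365 (one year) → Feb 2, 1716 (1527 left).
+366 (one year; includes Feb 29, 1716) → Feb 2, 1717 (1161 left).
+365 (one year) → Feb 2, 1718 (796 left).
+365 (one year) → Feb 2, 1719 (431 left).
+365 (one year) → Feb 2, 1720 (66 left).
Feb has 29 days: +28 → Mar 1, 1720 (38 left).
Mar has 31 days: +31 → Apr 1, 1720 (7 left).
+7 → Apr 8, 1720.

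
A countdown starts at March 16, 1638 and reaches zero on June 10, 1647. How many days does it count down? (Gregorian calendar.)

3373

Mar 16, 1638 → Mar 16, 1639: 365 days.
Mar 16, 1639 → Mar 16, 1640: 366 days (Feb 29, 1640 is in that span).
Mar 16, 1640 → Mar 16, 1641: 365 days.
Mar 16, 1641 → Mar 16, 1642: 365 days.
Mar 16, 1642 → Mar 16, 1643: 365 days.
Mar 16, 1643 → Mar 16, 1644: 366 days (Feb 29, 1644 is in that span).
Mar 16, 1644 → Mar 16, 1645: 365 days.
Mar 16, 1645 → Mar 16, 1646: 365 days.
Mar 16, 1646 → Mar 16, 1647: 365 days.
Mar 16, 1647 → Apr 16, 1647: 31 days (March has 31).
Apr 16, 1647 → May 16, 1647: 30 days (April has 30).
May 16, 1647 → Jun 10, 1647: 25 days.
Total: 3373 days.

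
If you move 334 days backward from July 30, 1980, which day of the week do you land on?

Friday

Jul 30, 1980 is a Wednesday.
334 mod 7 = 5, so 334 days before a Wednesday is Wednesday − 5 = Friday.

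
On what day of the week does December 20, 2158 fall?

Wednesday

Doomsday rule: the anchor day for the 2100s is Sunday. For year 58: 58÷12 = 4 r 10, and 10÷4 = 2, so 4+10+2 = 16.
Sunday + 16 ≡ Tuesday — that's 2158's doomsday.
In December the doomsday date is Dec 12.
Dec 20 is 8 days after Dec 12; 8 mod 7 = 1, so Tuesday + 1 = Wednesday.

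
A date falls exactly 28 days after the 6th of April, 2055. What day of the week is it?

Tuesday

First find the weekday of Apr 6, 2055. Doomsday rule: the anchor day for the 2000s is Tuesday. For year 55: 55÷12 = 4 r 7, and 7÷4 = 1, so 4+7+1 = 12.
Tuesday + 12 ≡ Sunday — that's 2055's doomsday.
In April the doomsday date is Apr 4.
Apr 6 is 2 days after Apr 4; 2 mod 7 = 2, so Sunday + 2 = Tuesday.
28 mod 7 = 0, so 28 days after a Tuesday is Tuesday + 0 = Tuesday.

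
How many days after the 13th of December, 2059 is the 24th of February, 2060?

73

Dec 13, 2059 → Jan 13, 2060: 31 days (December has 31).
Jan 13, 2060 → Feb 13, 2060: 31 days (January has 31).
Feb 13, 2060 → Feb 24, 2060: 11 days.
Total: 73 days.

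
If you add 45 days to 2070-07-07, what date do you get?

August 21, 2070

Jul has 31 days: +25 → Aug 1, 2070 (20 left).
+20 → Aug 21, 2070.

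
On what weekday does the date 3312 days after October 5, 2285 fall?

First find the weekday of Oct 5, 2285. Doomsday rule: the anchor day for the 2200s is Friday. For year 85: 85÷12 = 7 r 1, and 1÷4 = 0, so 7+1+0 = 8.
Friday + 8 ≡ Saturday — that's 2285's doomsday.
In October the doomsday date is Oct 10.
Oct 5 is 5 days before Oct 10; 5 mod 7 = 5, so Saturday − 5 = Monday.
3312 mod 7 = 1, so 3312 days after a Monday is Monday + 1 = Tuesday.

Tuesday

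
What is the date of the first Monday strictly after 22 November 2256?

Nov 22, 2256 is a Saturday.
From Saturday to the next Monday is 2 days.
Nov 22, 2256 + 2 = Nov 24, 2256.

November 24, 2256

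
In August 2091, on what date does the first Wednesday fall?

August 1, 2091

August 1, 2091 is a Wednesday.
The first Wednesday is therefore August 1 (same day).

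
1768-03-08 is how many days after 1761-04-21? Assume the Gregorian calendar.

2513

Apr 21, 1761 → Apr 21, 1762: 365 days.
Apr 21, 1762 → Apr 21, 1763: 365 days.
Apr 21, 1763 → Apr 21, 1764: 366 days (Feb 29, 1764 is in that span).
Apr 21, 1764 → Apr 21, 1765: 365 days.
Apr 21, 1765 → Apr 21, 1766: 365 days.
Apr 21, 1766 → Apr 21, 1767: 365 days.
Apr 21, 1767 → May 21, 1767: 30 days (April has 30).
May 21, 1767 → Jun 21, 1767: 31 days (May has 31).
Jun 21, 1767 → Jul 21, 1767: 30 days (June has 30).
Jul 21, 1767 → Aug 21, 1767: 31 days (July has 31).
Aug 21, 1767 → Sep 21, 1767: 31 days (August has 31).
Sep 21, 1767 → Oct 21, 1767: 30 days (September has 30).
Oct 21, 1767 → Nov 21, 1767: 31 days (October has 31).
Nov 21, 1767 → Dec 21, 1767: 30 days (November has 30).
Dec 21, 1767 → Jan 21, 1768: 31 days (December has 31).
Jan 21, 1768 → Feb 21, 1768: 31 days (January has 31).
Feb 21, 1768 → Mar 8, 1768: 16 days.
Total: 2513 days.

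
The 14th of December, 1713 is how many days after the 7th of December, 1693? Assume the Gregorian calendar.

Dec 7, 1693 → Dec 7, 1694: 365 days.
Dec 7, 1694 → Dec 7, 1695: 365 days.
Dec 7, 1695 → Dec 7, 1696: 366 days (Feb 29, 1696 is in that span).
Dec 7, 1696 → Dec 7, 1697: 365 days.
Dec 7, 1697 → Dec 7, 1698: 365 days.
Dec 7, 1698 → Dec 7, 1699: 365 days.
Dec 7, 1699 → Dec 7, 1700: 365 days.
Dec 7, 1700 → Dec 7, 1701: 365 days.
Dec 7, 1701 → Dec 7, 1702: 365 days.
Dec 7, 1702 → Dec 7, 1703: 365 days.
Dec 7, 1703 → Dec 7, 1704: 366 days (Feb 29, 1704 is in that span).
Dec 7, 1704 → Dec 7, 1705: 365 days.
Dec 7, 1705 → Dec 7, 1706: 365 days.
Dec 7, 1706 → Dec 7, 1707: 365 days.
Dec 7, 1707 → Dec 7, 1708: 366 days (Feb 29, 1708 is in that span).
Dec 7, 1708 → Dec 7, 1709: 365 days.
Dec 7, 1709 → Dec 7, 1710: 365 days.
Dec 7, 1710 → Dec 7, 1711: 365 days.
Dec 7, 1711 → Dec 7, 1712: 366 days (Feb 29, 1712 is in that span).
Dec 7, 1712 → Jan 7, 1713: 31 days (December has 31).
Jan 7, 1713 → Feb 7, 1713: 31 days (January has 31).
Feb 7, 1713 → Mar 7, 1713: 28 days (February has 28).
Mar 7, 1713 → Apr 7, 1713: 31 days (March has 31).
Apr 7, 1713 → May 7, 1713: 30 days (April has 30).
May 7, 1713 → Jun 7, 1713: 31 days (May has 31).
Jun 7, 1713 → Jul 7, 1713: 30 days (June has 30).
Jul 7, 1713 → Aug 7, 1713: 31 days (July has 31).
Aug 7, 1713 → Sep 7, 1713: 31 days (August has 31).
Sep 7, 1713 → Oct 7, 1713: 30 days (September has 30).
Oct 7, 1713 → Nov 7, 1713: 31 days (October has 31).
Nov 7, 1713 → Dec 7, 1713: 30 days (November has 30).
Dec 7, 1713 → Dec 14, 1713: 7 days.
Total: 7311 days.

7311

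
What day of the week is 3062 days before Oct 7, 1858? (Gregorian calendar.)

First find the weekday of Oct 7, 1858. Doomsday rule: the anchor day for the 1800s is Friday. For year 58: 58÷12 = 4 r 10, and 10÷4 = 2, so 4+10+2 = 16.
Friday + 16 ≡ Sunday — that's 1858's doomsday.
In October the doomsday date is Oct 10.
Oct 7 is 3 days before Oct 10; 3 mod 7 = 3, so Sunday − 3 = Thursday.
3062 mod 7 = 3, so 3062 days before a Thursday is Thursday − 3 = Monday.

Monday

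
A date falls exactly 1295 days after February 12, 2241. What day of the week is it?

Friday

Feb 12, 2241 is a Friday.
1295 mod 7 = 0, so 1295 days after a Friday is Friday + 0 = Friday.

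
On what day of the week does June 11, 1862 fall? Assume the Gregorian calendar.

Wednesday

Doomsday rule: the anchor day for the 1800s is Friday. For year 62: 62÷12 = 5 r 2, and 2÷4 = 0, so 5+2+0 = 7.
Friday + 7 ≡ Friday — that's 1862's doomsday.
In June the doomsday date is Jun 6.
Jun 11 is 5 days after Jun 6; 5 mod 7 = 5, so Friday + 5 = Wednesday.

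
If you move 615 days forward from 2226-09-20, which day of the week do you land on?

Tuesday

Sep 20, 2226 is a Wednesday.
615 mod 7 = 6, so 615 days after a Wednesday is Wednesday + 6 = Tuesday.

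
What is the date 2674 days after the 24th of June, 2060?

October 20, 2067

+365 (one year) → Jun 24, 2061 (2309 left).
+365 (one year) → Jun 24, 2062 (1944 left).
+365 (one year) → Jun 24, 2063 (1579 left).
+366 (one year; includes Feb 29, 2064) → Jun 24, 2064 (1213 left).
+365 (one year) → Jun 24, 2065 (848 left).
+365 (one year) → Jun 24, 2066 (483 left).
+365 (one year) → Jun 24, 2067 (118 left).
Jun has 30 days: +7 → Jul 1, 2067 (111 left).
Jul has 31 days: +31 → Aug 1, 2067 (80 left).
Aug has 31 days: +31 → Sep 1, 2067 (49 left).
Sep has 30 days: +30 → Oct 1, 2067 (19 left).
+19 → Oct 20, 2067.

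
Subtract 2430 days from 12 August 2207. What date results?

−365 (one year) → Aug 12, 2206 (2065 left).
−365 (one year) → Aug 12, 2205 (1700 left).
−365 (one year) → Aug 12, 2204 (1335 left).
−366 (one year; includes Feb 29, 2204) → Aug 12, 2203 (969 left).
−365 (one year) → Aug 12, 2202 (604 left).
−365 (one year) → Aug 12, 2201 (239 left).
−12 → Jul 31, 2201 (end of Jul, 31 days; 227 left).
−31 → Jun 30, 2201 (end of Jun, 30 days; 196 left).
−30 → May 31, 2201 (end of May, 31 days; 166 left).
−31 → Apr 30, 2201 (end of Apr, 30 days; 135 left).
−30 → Mar 31, 2201 (end of Mar, 31 days; 105 left).
−31 → Feb 28, 2201 (end of Feb, 28 days; 74 left).
−28 → Jan 31, 2201 (end of Jan, 31 days; 46 left).
−31 → Dec 31, 2200 (end of Dec, 31 days; 15 left).
−15 → Dec 16, 2200.

December 16, 2200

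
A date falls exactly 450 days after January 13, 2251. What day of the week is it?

First find the weekday of Jan 13, 2251. Doomsday rule: the anchor day for the 2200s is Friday. For year 51: 51÷12 = 4 r 3, and 3÷4 = 0, so 4+3+0 = 7.
Friday + 7 ≡ Friday — that's 2251's doomsday.
In January the doomsday date is Jan 3 (2251 is not a leap year).
Jan 13 is 10 days after Jan 3; 10 mod 7 = 3, so Friday + 3 = Monday.
450 mod 7 = 2, so 450 days after a Monday is Monday + 2 = Wednesday.

Wednesday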